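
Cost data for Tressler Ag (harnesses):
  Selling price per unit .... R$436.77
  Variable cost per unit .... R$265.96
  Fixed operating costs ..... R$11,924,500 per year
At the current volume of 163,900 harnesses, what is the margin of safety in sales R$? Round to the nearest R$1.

R$41,095,040

Each unit contributes R$436.77 − R$265.96 = R$170.81. Break-even units = R$11,924,500 ÷ R$170.81 = 69,811.49; break-even revenue = 69,811.49 × R$436.77 = R$30,491,562.94.
Actual sales revenue = 163,900 × R$436.77 = R$71,586,603.00.
Margin of safety = R$71,586,603.00 − R$30,491,562.94 = R$41,095,040.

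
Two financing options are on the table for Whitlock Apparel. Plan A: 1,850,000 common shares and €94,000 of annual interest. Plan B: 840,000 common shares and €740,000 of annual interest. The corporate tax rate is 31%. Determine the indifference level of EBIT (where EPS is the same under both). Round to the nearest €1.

At indifference, (EBIT − 94,000)(1 − t)/1,850,000 = (EBIT − 740,000)(1 − t)/840,000.
Cancelling (1 − t) and cross-multiplying: 840,000·(EBIT − 94,000) = 1,850,000·(EBIT − 740,000).
EBIT × (1,850,000 − 840,000) = 740,000 × 1,850,000 − 94,000 × 840,000 = 1,290,040,000,000, so EBIT = 1,290,040,000,000 ÷ 1,010,000 = 1,277,267.33.

€1,277,267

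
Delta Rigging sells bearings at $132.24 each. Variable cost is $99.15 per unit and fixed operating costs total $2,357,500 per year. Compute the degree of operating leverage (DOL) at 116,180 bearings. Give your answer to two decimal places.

Contribution at this volume is 116,180 × $33.09 = $3,844,396.20.
EBIT = $3,844,396.20 − $2,357,500 = $1,486,896.20.
So DOL = total CM / EBIT = $3,844,396.20 / $1,486,896.20 = 2.5855.

2.59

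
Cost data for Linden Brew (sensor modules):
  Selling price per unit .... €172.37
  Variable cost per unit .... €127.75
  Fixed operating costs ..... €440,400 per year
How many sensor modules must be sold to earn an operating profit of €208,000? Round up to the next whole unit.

14,532 sensor modules

Each unit contributes €172.37 − €127.75 = €44.62.
Units = (FC + target) / CM = (€440,400 + €208,000) / €44.62 = 14,531.60, so 14,532 sensor modules.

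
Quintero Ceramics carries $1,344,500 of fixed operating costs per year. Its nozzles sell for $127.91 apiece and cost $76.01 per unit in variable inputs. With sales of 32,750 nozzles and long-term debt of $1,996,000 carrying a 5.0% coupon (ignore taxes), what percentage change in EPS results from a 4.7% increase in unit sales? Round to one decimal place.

+31.3%

At 32,750 units, contribution = 32,750 × $51.90 = $1,699,725.00.
EBIT = $1,699,725.00 − $1,344,500 = $355,225.00.
Interest = $99,800.00, so EBIT − I = $255,425.00.
Degree of combined leverage = contribution ÷ (EBIT − I) = $1,699,725.00 ÷ $255,425.00 = 6.6545.
EPS therefore changes by 6.6545 × (+4.7%) = +31.3%.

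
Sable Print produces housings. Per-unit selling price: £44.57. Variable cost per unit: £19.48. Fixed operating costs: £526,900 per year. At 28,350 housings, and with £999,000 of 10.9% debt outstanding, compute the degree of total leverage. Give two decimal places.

9.42

Total contribution margin = 28,350 × £25.09 = £711,301.50.
EBIT = £711,301.50 − £526,900 = £184,401.50. Interest = £108,891.00.
DOL = £711,301.50 ÷ £184,401.50 = 3.8574; DFL = £184,401.50 ÷ £75,510.50 = 2.4421.
DCL = DOL × DFL = 3.8574 × 2.4421 = 9.4202.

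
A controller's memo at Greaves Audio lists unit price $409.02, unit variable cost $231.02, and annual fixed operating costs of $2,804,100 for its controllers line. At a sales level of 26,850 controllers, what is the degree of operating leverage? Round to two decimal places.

Total contribution margin = 26,850 × $178.00 = $4,779,300.00.
Operating income = contribution − fixed costs = $4,779,300.00 − $2,804,100 = $1,975,200.00.
Degree of operating leverage = $4,779,300.00 / $1,975,200.00 = 2.4197.

2.42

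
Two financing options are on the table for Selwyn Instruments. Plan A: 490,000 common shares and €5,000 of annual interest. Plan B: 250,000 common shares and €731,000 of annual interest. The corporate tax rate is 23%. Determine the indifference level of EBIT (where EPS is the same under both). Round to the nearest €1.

€1,487,250

At indifference, (EBIT − 5,000)(1 − t)/490,000 = (EBIT − 731,000)(1 − t)/250,000.
Cancelling (1 − t) and cross-multiplying: 250,000·(EBIT − 5,000) = 490,000·(EBIT − 731,000).
Solving, EBIT = (731,000·490,000 − 5,000·250,000) / (490,000 − 250,000) = 356,940,000,000 / 240,000 = 1,487,250.00.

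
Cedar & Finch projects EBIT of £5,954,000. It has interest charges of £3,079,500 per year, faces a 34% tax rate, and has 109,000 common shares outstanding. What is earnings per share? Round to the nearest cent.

£17.41

Interest = £3,079,500.00, so EBT = £5,954,000 − £3,079,500.00 = £2,874,500.00.
Net income = £2,874,500.00 × (1 − 0.34) = £1,897,170.00.
Per share: £1,897,170.00 / 109,000 shares = £17.41.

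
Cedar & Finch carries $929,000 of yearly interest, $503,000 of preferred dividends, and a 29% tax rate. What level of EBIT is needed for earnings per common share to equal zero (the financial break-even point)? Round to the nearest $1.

$1,637,451

Grossing the preferred dividend up to pre-tax terms: $503,000 / (1 − 0.29) = $708,450.70.
Financial break-even EBIT = interest + D_p ÷ (1 − t) = $929,000 + $708,450.70 = $1,637,450.70.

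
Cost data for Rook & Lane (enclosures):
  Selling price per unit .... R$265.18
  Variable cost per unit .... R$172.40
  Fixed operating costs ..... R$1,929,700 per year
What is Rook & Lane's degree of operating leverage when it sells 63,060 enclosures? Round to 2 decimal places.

1.49

Contribution at this volume is 63,060 × R$92.78 = R$5,850,706.80.
Operating income = contribution − fixed costs = R$5,850,706.80 − R$1,929,700 = R$3,921,006.80.
So DOL = total CM / EBIT = R$5,850,706.80 / R$3,921,006.80 = 1.4921.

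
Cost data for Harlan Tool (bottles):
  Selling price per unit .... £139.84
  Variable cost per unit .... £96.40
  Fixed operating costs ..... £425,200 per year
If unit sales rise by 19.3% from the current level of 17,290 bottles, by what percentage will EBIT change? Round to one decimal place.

+44.5%

Total contribution margin = 17,290 × £43.44 = £751,077.60.
Operating income = contribution − fixed costs = £751,077.60 − £425,200 = £325,877.60.
DOL = contribution ÷ EBIT = £751,077.60 ÷ £325,877.60 = 2.3048.
So EBIT moves 2.3048 × (+19.3%) = +44.5%.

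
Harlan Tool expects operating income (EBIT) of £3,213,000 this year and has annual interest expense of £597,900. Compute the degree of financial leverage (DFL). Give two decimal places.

1.23

Annual interest charges come to £597,900.00.
Degree of financial leverage = EBIT / (EBIT − interest) = £3,213,000 / £2,615,100.00 = 1.2286.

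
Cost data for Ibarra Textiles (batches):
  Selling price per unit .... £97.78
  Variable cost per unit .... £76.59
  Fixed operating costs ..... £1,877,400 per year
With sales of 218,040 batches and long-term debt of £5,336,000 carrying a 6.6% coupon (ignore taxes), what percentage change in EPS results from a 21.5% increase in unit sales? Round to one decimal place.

+41.6%

Contribution at this volume is 218,040 × £21.19 = £4,620,267.60.
Subtracting fixed costs: EBIT = £4,620,267.60 − £1,877,400 = £2,742,867.60.
Interest = £352,176.00, so EBIT − I = £2,390,691.60.
Degree of combined leverage = contribution ÷ (EBIT − I) = £4,620,267.60 ÷ £2,390,691.60 = 1.9326.
%ΔEPS = DCL × %ΔSales = 1.9326 × +21.5% = +41.6%.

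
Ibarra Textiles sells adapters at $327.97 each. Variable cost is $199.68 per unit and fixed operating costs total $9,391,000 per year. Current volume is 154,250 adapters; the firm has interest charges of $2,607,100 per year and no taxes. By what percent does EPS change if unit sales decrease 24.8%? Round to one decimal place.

-63.0%

Contribution at this volume is 154,250 × $128.29 = $19,788,732.50.
Operating income = contribution − fixed costs = $19,788,732.50 − $9,391,000 = $10,397,732.50.
Interest = $2,607,100.00, so EBIT − I = $7,790,632.50.
DCL = total CM / (EBIT − I) = $19,788,732.50 / $7,790,632.50 = 2.5401.
%ΔEPS = DCL × %ΔSales = 2.5401 × -24.8% = -63.0%.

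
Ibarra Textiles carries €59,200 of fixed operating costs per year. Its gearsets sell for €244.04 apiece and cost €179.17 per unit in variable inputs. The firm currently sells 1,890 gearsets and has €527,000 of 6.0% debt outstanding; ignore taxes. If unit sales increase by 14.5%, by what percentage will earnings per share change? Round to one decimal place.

+55.9%

Total contribution margin = 1,890 × €64.87 = €122,604.30.
EBIT = €122,604.30 − €59,200 = €63,404.30.
Interest = €31,620.00, so EBIT − I = €31,784.30.
DCL = total CM / (EBIT − I) = €122,604.30 / €31,784.30 = 3.8574.
%ΔEPS = DCL × %ΔSales = 3.8574 × +14.5% = +55.9%.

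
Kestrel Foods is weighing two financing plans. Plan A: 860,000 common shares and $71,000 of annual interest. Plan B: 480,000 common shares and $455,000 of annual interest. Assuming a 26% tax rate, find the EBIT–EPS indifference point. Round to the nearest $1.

$940,053

At indifference, (EBIT − 71,000)(1 − t)/860,000 = (EBIT − 455,000)(1 − t)/480,000.
The (1 − t) factor cancels: (EBIT − 71,000) × 480,000 = (EBIT − 455,000) × 860,000.
EBIT × (860,000 − 480,000) = 455,000 × 860,000 − 71,000 × 480,000 = 357,220,000,000, so EBIT = 357,220,000,000 ÷ 380,000 = 940,052.63.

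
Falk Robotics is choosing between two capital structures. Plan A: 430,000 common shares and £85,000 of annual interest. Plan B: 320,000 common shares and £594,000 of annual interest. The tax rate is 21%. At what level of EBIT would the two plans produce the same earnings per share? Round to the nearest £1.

£2,074,727

Set EPS_A = EPS_B: (EBIT − £85,000)(1 − 0.21) ÷ 430,000 = (EBIT − £594,000)(1 − 0.21) ÷ 320,000.
The (1 − t) factor cancels: (EBIT − 85,000) × 320,000 = (EBIT − 594,000) × 430,000.
EBIT × (430,000 − 320,000) = 594,000 × 430,000 − 85,000 × 320,000 = 228,220,000,000, so EBIT = 228,220,000,000 ÷ 110,000 = 2,074,727.27.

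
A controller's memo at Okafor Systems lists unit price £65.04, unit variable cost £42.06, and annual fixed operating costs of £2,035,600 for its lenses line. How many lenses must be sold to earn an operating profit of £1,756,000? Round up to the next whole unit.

Contribution margin per unit = £65.04 − £42.06 = £22.98.
Required volume = (fixed costs + target profit) ÷ CM = (£2,035,600 + £1,756,000) ÷ £22.98 = 164,995.65, so 164,996 lenses.

164,996 lenses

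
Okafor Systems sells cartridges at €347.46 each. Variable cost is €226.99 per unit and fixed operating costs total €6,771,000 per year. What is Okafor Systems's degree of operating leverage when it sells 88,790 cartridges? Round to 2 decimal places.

At 88,790 units, contribution = 88,790 × €120.47 = €10,696,531.30.
Operating income = contribution − fixed costs = €10,696,531.30 − €6,771,000 = €3,925,531.30.
Degree of operating leverage = €10,696,531.30 / €3,925,531.30 = 2.7249.

2.72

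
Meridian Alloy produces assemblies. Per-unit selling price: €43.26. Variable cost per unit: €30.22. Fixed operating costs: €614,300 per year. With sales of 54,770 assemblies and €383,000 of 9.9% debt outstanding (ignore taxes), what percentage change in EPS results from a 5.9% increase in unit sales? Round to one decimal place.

At 54,770 units, contribution = 54,770 × €13.04 = €714,200.80.
Operating income = contribution − fixed costs = €714,200.80 − €614,300 = €99,900.80.
After interest of €37,917.00, pre-tax earnings = €61,983.80.
DCL = total CM / (EBIT − I) = €714,200.80 / €61,983.80 = 11.5224.
%ΔEPS = DCL × %ΔSales = 11.5224 × +5.9% = +68.0%.

+68.0%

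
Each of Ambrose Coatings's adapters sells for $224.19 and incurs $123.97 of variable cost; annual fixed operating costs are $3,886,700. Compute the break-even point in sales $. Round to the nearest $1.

Contribution margin per unit = $224.19 − $123.97 = $100.22, a CM ratio of $100.22 ÷ $224.19 = 0.4470.
Break-even revenue = fixed costs × price ÷ CM = $3,886,700 × $224.19 ÷ $100.22 = $8,694,465.

$8,694,465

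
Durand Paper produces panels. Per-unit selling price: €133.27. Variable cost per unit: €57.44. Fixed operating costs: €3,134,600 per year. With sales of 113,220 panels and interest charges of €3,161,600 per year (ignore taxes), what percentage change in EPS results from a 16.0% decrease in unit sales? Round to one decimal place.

Total contribution margin = 113,220 × €75.83 = €8,585,472.60.
EBIT = €8,585,472.60 − €3,134,600 = €5,450,872.60.
After interest of €3,161,600.00, pre-tax earnings = €2,289,272.60.
Degree of combined leverage = contribution ÷ (EBIT − I) = €8,585,472.60 ÷ €2,289,272.60 = 3.7503.
EPS therefore changes by 3.7503 × (-16.0%) = -60.0%.

-60.0%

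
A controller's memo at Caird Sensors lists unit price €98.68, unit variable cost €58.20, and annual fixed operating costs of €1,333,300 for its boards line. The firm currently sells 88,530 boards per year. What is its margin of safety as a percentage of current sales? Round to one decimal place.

62.8%

Unit CM = price − variable cost = €98.68 − €58.20 = €40.48. Break-even units = €1,333,300 ÷ €40.48 = 32,937.25; break-even revenue = 32,937.25 × €98.68 = €3,250,248.12.
Current sales = 88,530 × €98.68 = €8,736,140.40.
Margin of safety = (€8,736,140.40 − €3,250,248.12) ÷ €8,736,140.40 = 62.8%.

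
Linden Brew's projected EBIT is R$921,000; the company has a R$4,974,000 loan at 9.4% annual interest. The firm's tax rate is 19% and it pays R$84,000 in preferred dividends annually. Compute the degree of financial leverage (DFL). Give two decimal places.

Interest = R$467,556.00.
Pre-tax preferred-dividend burden = R$84,000 ÷ (1 − 0.19) = R$103,703.70.
DFL = EBIT ÷ [EBIT − I − D_p/(1−t)] = R$921,000 ÷ [R$921,000 − R$467,556.00 − R$103,703.70] = R$921,000 ÷ R$349,740.30 = 2.6334.

2.63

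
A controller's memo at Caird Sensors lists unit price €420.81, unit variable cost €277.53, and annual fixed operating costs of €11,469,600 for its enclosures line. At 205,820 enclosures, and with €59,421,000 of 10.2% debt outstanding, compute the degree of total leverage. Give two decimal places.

Total contribution margin = 205,820 × €143.28 = €29,489,889.60.
Operating income = contribution − fixed costs = €29,489,889.60 − €11,469,600 = €18,020,289.60. Interest = €6,060,942.00.
DOL = €29,489,889.60 ÷ €18,020,289.60 = 1.6365; DFL = €18,020,289.60 ÷ €11,959,347.60 = 1.5068.
DCL = DOL × DFL = 1.6365 × 1.5068 = 2.4659.

2.47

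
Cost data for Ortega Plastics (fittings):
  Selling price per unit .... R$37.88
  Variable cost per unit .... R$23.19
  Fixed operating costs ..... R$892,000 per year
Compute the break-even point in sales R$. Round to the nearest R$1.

CM per unit = R$37.88 − R$23.19 = R$14.69; CM ratio = R$14.69 / R$37.88 = 0.3878.
Break-even sales = FC ÷ CM ratio = R$892,000 × R$37.88 / R$14.69 = R$2,300,133.

R$2,300,133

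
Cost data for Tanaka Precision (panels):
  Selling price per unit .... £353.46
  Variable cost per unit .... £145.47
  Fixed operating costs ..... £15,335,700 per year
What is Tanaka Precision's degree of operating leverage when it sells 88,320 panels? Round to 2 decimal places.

At 88,320 units, contribution = 88,320 × £207.99 = £18,369,676.80.
Subtracting fixed costs: EBIT = £18,369,676.80 − £15,335,700 = £3,033,976.80.
DOL = contribution ÷ EBIT = £18,369,676.80 ÷ £3,033,976.80 = 6.0547.

6.05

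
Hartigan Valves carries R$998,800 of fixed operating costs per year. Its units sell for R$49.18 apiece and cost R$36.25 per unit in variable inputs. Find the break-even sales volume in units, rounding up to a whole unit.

Each unit contributes R$49.18 − R$36.25 = R$12.93.
Break-even volume = fixed costs ÷ CM per unit = R$998,800 ÷ R$12.93 = 77,246.71, so 77,247 units.

77,247 units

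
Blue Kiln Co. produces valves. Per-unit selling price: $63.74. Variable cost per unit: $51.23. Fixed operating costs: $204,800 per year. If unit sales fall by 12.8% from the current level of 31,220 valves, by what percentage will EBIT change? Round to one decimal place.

-26.9%

Total contribution margin = 31,220 × $12.51 = $390,562.20.
Operating income = contribution − fixed costs = $390,562.20 − $204,800 = $185,762.20.
So DOL = total CM / EBIT = $390,562.20 / $185,762.20 = 2.1025.
%ΔEBIT = DOL × %ΔSales = 2.1025 × -12.8% = -26.9%.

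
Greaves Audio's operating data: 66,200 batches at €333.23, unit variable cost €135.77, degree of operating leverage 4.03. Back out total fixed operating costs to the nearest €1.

At 66,200 units, contribution = 66,200 × €197.46 = €13,071,852.00.
Since DOL = CM ÷ EBIT, EBIT = €13,071,852.00 ÷ 4.03 = €3,243,635.73.
Fixed costs = CM − EBIT = €13,071,852.00 − €3,243,635.73 = €9,828,216.

€9,828,216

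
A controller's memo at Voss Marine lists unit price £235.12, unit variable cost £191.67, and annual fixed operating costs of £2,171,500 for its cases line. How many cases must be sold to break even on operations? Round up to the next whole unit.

Contribution margin per unit = £235.12 − £191.67 = £43.45.
Break-even Q = £2,171,500 / £43.45 = 49,976.99 → 49,977 cases.

49,977 cases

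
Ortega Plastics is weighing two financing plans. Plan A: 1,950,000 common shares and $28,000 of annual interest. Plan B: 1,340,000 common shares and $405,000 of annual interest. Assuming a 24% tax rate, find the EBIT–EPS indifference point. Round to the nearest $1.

Set EPS_A = EPS_B: (EBIT − $28,000)(1 − 0.24) ÷ 1,950,000 = (EBIT − $405,000)(1 − 0.24) ÷ 1,340,000.
The (1 − t) factor cancels: (EBIT − 28,000) × 1,340,000 = (EBIT − 405,000) × 1,950,000.
EBIT × (1,950,000 − 1,340,000) = 405,000 × 1,950,000 − 28,000 × 1,340,000 = 752,230,000,000, so EBIT = 752,230,000,000 ÷ 610,000 = 1,233,163.93.

$1,233,164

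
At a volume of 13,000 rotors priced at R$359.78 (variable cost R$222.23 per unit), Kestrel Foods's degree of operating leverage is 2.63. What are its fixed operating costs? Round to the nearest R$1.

R$1,108,245

Contribution at this volume is 13,000 × R$137.55 = R$1,788,150.00.
Since DOL = CM ÷ EBIT, EBIT = R$1,788,150.00 ÷ 2.63 = R$679,904.94.
And FC = contribution − EBIT = R$1,788,150.00 − R$679,904.94 = R$1,108,245.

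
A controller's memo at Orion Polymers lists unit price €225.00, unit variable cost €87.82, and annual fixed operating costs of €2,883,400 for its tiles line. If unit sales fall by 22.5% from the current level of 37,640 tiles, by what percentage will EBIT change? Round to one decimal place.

-51.0%

Total contribution margin = 37,640 × €137.18 = €5,163,455.20.
Subtracting fixed costs: EBIT = €5,163,455.20 − €2,883,400 = €2,280,055.20.
DOL = contribution ÷ EBIT = €5,163,455.20 ÷ €2,280,055.20 = 2.2646.
So EBIT moves 2.2646 × (-22.5%) = -51.0%.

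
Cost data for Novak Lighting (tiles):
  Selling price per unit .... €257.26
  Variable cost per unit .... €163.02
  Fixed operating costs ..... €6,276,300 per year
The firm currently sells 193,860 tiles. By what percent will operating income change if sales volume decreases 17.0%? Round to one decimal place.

Contribution at this volume is 193,860 × €94.24 = €18,269,366.40.
EBIT = €18,269,366.40 − €6,276,300 = €11,993,066.40.
So DOL = total CM / EBIT = €18,269,366.40 / €11,993,066.40 = 1.5233.
%ΔEBIT = DOL × %ΔSales = 1.5233 × -17.0% = -25.9%.

-25.9%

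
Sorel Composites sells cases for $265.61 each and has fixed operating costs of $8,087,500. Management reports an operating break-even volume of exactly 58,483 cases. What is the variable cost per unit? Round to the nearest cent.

$127.32

Contribution per unit must be FC / Q = $8,087,500 / 58,483 = $138.2880.
Hence VC = price − CM = $265.61 − $138.2880 = $127.32.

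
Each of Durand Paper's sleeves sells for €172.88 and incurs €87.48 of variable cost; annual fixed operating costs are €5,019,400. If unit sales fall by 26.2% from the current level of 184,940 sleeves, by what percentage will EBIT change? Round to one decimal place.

-38.4%

At 184,940 units, contribution = 184,940 × €85.40 = €15,793,876.00.
Operating income = contribution − fixed costs = €15,793,876.00 − €5,019,400 = €10,774,476.00.
So DOL = total CM / EBIT = €15,793,876.00 / €10,774,476.00 = 1.4659.
So EBIT moves 1.4659 × (-26.2%) = -38.4%.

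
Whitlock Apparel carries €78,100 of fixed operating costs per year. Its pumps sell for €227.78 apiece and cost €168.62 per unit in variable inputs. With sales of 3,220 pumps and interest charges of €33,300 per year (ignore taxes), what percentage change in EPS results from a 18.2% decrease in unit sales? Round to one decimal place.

Total contribution margin = 3,220 × €59.16 = €190,495.20.
EBIT = €190,495.20 − €78,100 = €112,395.20.
After interest of €33,300.00, pre-tax earnings = €79,095.20.
DCL = total CM / (EBIT − I) = €190,495.20 / €79,095.20 = 2.4084.
EPS therefore changes by 2.4084 × (-18.2%) = -43.8%.

-43.8%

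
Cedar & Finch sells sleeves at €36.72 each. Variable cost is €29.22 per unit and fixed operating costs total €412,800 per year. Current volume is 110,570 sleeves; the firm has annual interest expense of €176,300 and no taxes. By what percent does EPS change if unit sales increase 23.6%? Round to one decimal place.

+81.5%

Total contribution margin = 110,570 × €7.50 = €829,275.00.
EBIT = €829,275.00 − €412,800 = €416,475.00.
Interest = €176,300.00, so EBIT − I = €240,175.00.
DCL = total CM / (EBIT − I) = €829,275.00 / €240,175.00 = 3.4528.
%ΔEPS = DCL × %ΔSales = 3.4528 × +23.6% = +81.5%.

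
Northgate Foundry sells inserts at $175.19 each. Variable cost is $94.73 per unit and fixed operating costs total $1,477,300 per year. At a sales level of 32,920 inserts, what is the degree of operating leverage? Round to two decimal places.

Total contribution margin = 32,920 × $80.46 = $2,648,743.20.
Operating income = contribution − fixed costs = $2,648,743.20 − $1,477,300 = $1,171,443.20.
Degree of operating leverage = $2,648,743.20 / $1,171,443.20 = 2.2611.

2.26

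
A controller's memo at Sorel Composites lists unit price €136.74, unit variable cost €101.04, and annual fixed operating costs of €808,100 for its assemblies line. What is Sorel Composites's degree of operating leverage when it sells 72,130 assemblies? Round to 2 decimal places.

Contribution at this volume is 72,130 × €35.70 = €2,575,041.00.
Subtracting fixed costs: EBIT = €2,575,041.00 − €808,100 = €1,766,941.00.
So DOL = total CM / EBIT = €2,575,041.00 / €1,766,941.00 = 1.4573.

1.46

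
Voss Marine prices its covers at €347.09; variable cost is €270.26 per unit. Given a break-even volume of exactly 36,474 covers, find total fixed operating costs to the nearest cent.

Contribution margin per unit = €347.09 − €270.26 = €76.83.
Since BE = FC / CM, FC = 36,474 × €76.83 = €2,802,297.42.

€2,802,297.42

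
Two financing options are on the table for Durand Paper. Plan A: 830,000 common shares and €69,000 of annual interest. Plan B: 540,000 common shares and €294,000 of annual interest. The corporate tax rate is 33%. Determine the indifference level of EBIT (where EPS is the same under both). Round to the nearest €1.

€712,966

Set EPS_A = EPS_B: (EBIT − €69,000)(1 − 0.33) ÷ 830,000 = (EBIT − €294,000)(1 − 0.33) ÷ 540,000.
Cancelling (1 − t) and cross-multiplying: 540,000·(EBIT − 69,000) = 830,000·(EBIT − 294,000).
Solving, EBIT = (294,000·830,000 − 69,000·540,000) / (830,000 − 540,000) = 206,760,000,000 / 290,000 = 712,965.52.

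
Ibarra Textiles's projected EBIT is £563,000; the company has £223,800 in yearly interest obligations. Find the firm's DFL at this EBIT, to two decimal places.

Interest = £223,800.00.
Degree of financial leverage = EBIT / (EBIT − interest) = £563,000 / £339,200.00 = 1.6598.

1.66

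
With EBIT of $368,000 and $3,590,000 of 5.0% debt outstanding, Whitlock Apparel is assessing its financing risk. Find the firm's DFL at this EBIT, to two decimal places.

Annual interest charges come to $179,500.00.
DFL = EBIT ÷ (EBIT − I) = $368,000 ÷ ($368,000 − $179,500.00) = $368,000 ÷ $188,500.00 = 1.9523.

1.95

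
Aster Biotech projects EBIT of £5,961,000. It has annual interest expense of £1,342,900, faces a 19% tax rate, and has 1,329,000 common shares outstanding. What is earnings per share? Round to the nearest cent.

£2.81

Interest = £1,342,900.00, so EBT = £5,961,000 − £1,342,900.00 = £4,618,100.00.
After tax at 19%: net income = £4,618,100.00 × 0.81 = £3,740,661.00.
Per share: £3,740,661.00 / 1,329,000 shares = £2.81.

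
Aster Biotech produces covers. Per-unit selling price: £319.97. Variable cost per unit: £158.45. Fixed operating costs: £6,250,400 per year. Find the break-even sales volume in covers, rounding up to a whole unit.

Contribution margin per unit = £319.97 − £158.45 = £161.52.
Break-even volume = fixed costs ÷ CM per unit = £6,250,400 ÷ £161.52 = 38,697.37, so 38,698 covers.

38,698 covers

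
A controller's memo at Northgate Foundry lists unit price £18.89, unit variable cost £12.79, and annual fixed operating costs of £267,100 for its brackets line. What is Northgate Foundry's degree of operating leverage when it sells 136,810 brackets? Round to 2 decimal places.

At 136,810 units, contribution = 136,810 × £6.10 = £834,541.00.
Subtracting fixed costs: EBIT = £834,541.00 − £267,100 = £567,441.00.
So DOL = total CM / EBIT = £834,541.00 / £567,441.00 = 1.4707.

1.47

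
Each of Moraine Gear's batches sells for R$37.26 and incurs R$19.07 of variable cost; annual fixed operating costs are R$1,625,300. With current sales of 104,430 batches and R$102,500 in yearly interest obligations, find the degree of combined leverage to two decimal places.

At 104,430 units, contribution = 104,430 × R$18.19 = R$1,899,581.70.
Subtracting fixed costs: EBIT = R$1,899,581.70 − R$1,625,300 = R$274,281.70. Interest = R$102,500.00, so EBIT − I = R$171,781.70.
DCL = contribution ÷ (EBIT − I) = R$1,899,581.70 ÷ R$171,781.70 = 11.0581.

11.06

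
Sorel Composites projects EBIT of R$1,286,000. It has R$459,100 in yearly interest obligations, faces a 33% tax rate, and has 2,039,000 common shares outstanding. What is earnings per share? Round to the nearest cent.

Pre-tax income = R$1,286,000 − R$459,100.00 = R$826,900.00.
Net income = R$826,900.00 × (1 − 0.33) = R$554,023.00.
Per share: R$554,023.00 / 2,039,000 shares = R$0.27.

R$0.27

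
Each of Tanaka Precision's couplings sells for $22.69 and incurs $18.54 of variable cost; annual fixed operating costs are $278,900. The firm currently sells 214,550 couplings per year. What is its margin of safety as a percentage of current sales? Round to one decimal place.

68.7%

Unit CM = price − variable cost = $22.69 − $18.54 = $4.15. Break-even units = $278,900 ÷ $4.15 = 67,204.82; break-even revenue = 67,204.82 × $22.69 = $1,524,877.35.
Actual sales revenue = 214,550 × $22.69 = $4,868,139.50.
Margin of safety = ($4,868,139.50 − $1,524,877.35) ÷ $4,868,139.50 = 68.7%.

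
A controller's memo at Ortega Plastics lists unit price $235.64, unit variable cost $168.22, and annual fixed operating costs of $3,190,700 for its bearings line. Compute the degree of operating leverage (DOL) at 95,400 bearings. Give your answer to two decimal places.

1.98

At 95,400 units, contribution = 95,400 × $67.42 = $6,431,868.00.
Subtracting fixed costs: EBIT = $6,431,868.00 − $3,190,700 = $3,241,168.00.
So DOL = total CM / EBIT = $6,431,868.00 / $3,241,168.00 = 1.9844.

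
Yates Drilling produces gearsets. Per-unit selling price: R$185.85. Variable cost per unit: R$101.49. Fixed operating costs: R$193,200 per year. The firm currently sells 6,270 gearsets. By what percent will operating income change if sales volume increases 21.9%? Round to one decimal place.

At 6,270 units, contribution = 6,270 × R$84.36 = R$528,937.20.
EBIT = R$528,937.20 − R$193,200 = R$335,737.20.
DOL = contribution ÷ EBIT = R$528,937.20 ÷ R$335,737.20 = 1.5755.
Operating income changes by 1.5755 × +21.9% = +34.5%.

+34.5%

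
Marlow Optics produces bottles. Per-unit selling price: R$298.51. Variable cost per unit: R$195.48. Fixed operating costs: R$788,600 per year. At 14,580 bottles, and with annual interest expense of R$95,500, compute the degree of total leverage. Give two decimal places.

At 14,580 units, contribution = 14,580 × R$103.03 = R$1,502,177.40.
Operating income = contribution − fixed costs = R$1,502,177.40 − R$788,600 = R$713,577.40. Interest = R$95,500.00.
DOL = R$1,502,177.40 ÷ R$713,577.40 = 2.1051; DFL = R$713,577.40 ÷ R$618,077.40 = 1.1545.
DCL = DOL × DFL = 2.1051 × 1.1545 = 2.4303.

2.43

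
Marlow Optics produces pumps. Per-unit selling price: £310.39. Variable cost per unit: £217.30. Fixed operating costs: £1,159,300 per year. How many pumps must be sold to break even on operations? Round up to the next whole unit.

Contribution margin per unit = £310.39 − £217.30 = £93.09.
Units to break even: £1,159,300 ÷ £93.09 = 12,453.54, rounded up to 12,454.

12,454 pumps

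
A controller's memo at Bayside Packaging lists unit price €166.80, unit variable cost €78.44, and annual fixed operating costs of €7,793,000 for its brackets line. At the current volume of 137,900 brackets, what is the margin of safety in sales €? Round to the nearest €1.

€8,290,624

Each unit contributes €166.80 − €78.44 = €88.36. Break-even units = €7,793,000 ÷ €88.36 = 88,196.02; break-even revenue = 88,196.02 × €166.80 = €14,711,095.52.
Actual sales revenue = 137,900 × €166.80 = €23,001,720.00.
Margin of safety = €23,001,720.00 − €14,711,095.52 = €8,290,624.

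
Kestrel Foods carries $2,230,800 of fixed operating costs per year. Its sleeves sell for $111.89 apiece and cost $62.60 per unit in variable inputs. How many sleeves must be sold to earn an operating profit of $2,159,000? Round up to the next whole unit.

89,061 sleeves

Contribution margin per unit = $111.89 − $62.60 = $49.29.
Units = (FC + target) / CM = ($2,230,800 + $2,159,000) / $49.29 = 89,060.66, so 89,061 sleeves.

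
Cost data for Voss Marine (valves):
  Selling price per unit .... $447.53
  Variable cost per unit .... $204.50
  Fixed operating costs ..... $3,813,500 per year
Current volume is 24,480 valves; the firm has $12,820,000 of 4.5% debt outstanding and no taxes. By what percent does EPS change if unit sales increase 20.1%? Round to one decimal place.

+76.7%

Contribution at this volume is 24,480 × $243.03 = $5,949,374.40.
Operating income = contribution − fixed costs = $5,949,374.40 − $3,813,500 = $2,135,874.40.
After interest of $576,900.00, pre-tax earnings = $1,558,974.40.
DCL = total CM / (EBIT − I) = $5,949,374.40 / $1,558,974.40 = 3.8162.
EPS therefore changes by 3.8162 × (+20.1%) = +76.7%.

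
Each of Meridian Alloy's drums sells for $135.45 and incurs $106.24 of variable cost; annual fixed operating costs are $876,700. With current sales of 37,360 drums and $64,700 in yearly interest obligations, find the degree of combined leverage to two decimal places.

At 37,360 units, contribution = 37,360 × $29.21 = $1,091,285.60.
Operating income = contribution − fixed costs = $1,091,285.60 − $876,700 = $214,585.60. Interest = $64,700.00.
DOL = $1,091,285.60 ÷ $214,585.60 = 5.0855; DFL = $214,585.60 ÷ $149,885.60 = 1.4317.
DCL = DOL × DFL = 5.0855 × 1.4317 = 7.2809.

7.28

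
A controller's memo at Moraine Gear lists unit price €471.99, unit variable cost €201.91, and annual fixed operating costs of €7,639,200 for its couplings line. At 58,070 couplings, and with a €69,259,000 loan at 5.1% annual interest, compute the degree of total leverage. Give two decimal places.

Contribution at this volume is 58,070 × €270.08 = €15,683,545.60.
EBIT = €15,683,545.60 − €7,639,200 = €8,044,345.60. Interest = €3,532,209.00.
DOL = €15,683,545.60 ÷ €8,044,345.60 = 1.9496; DFL = €8,044,345.60 ÷ €4,512,136.60 = 1.7828.
Combined leverage = 1.9496 × 1.7828 = 3.4757.

3.48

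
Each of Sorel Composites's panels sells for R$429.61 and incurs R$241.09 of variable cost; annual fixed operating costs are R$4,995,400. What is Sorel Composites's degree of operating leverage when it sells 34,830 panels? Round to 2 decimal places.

4.18

Contribution at this volume is 34,830 × R$188.52 = R$6,566,151.60.
Operating income = contribution − fixed costs = R$6,566,151.60 − R$4,995,400 = R$1,570,751.60.
DOL = contribution ÷ EBIT = R$6,566,151.60 ÷ R$1,570,751.60 = 4.1803.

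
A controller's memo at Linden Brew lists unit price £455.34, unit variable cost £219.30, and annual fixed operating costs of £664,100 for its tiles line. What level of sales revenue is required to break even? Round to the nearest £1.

Contribution margin per unit = £455.34 − £219.30 = £236.04, a CM ratio of £236.04 ÷ £455.34 = 0.5184.
Break-even sales = FC ÷ CM ratio = £664,100 × £455.34 / £236.04 = £1,281,102.

£1,281,102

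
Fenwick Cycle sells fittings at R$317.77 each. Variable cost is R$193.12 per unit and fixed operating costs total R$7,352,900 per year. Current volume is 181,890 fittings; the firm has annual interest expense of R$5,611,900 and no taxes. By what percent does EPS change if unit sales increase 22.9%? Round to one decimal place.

At 181,890 units, contribution = 181,890 × R$124.65 = R$22,672,588.50.
EBIT = R$22,672,588.50 − R$7,352,900 = R$15,319,688.50.
Interest = R$5,611,900.00, so EBIT − I = R$9,707,788.50.
Degree of combined leverage = contribution ÷ (EBIT − I) = R$22,672,588.50 ÷ R$9,707,788.50 = 2.3355.
EPS therefore changes by 2.3355 × (+22.9%) = +53.5%.

+53.5%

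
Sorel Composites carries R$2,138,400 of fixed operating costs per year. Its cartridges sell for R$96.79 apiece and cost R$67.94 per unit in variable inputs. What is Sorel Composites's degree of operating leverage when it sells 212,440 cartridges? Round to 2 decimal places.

1.54

Contribution at this volume is 212,440 × R$28.85 = R$6,128,894.00.
Operating income = contribution − fixed costs = R$6,128,894.00 − R$2,138,400 = R$3,990,494.00.
Degree of operating leverage = R$6,128,894.00 / R$3,990,494.00 = 1.5359.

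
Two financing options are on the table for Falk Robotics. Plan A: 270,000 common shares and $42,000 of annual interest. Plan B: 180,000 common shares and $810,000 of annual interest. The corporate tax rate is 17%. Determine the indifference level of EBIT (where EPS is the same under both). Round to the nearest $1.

At indifference, (EBIT − 42,000)(1 − t)/270,000 = (EBIT − 810,000)(1 − t)/180,000.
Cancelling (1 − t) and cross-multiplying: 180,000·(EBIT − 42,000) = 270,000·(EBIT − 810,000).
Solving, EBIT = (810,000·270,000 − 42,000·180,000) / (270,000 − 180,000) = 211,140,000,000 / 90,000 = 2,346,000.00.

$2,346,000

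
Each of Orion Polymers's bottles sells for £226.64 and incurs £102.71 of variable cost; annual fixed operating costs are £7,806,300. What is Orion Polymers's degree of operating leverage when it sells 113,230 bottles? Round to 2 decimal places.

2.25

Contribution at this volume is 113,230 × £123.93 = £14,032,593.90.
Operating income = contribution − fixed costs = £14,032,593.90 − £7,806,300 = £6,226,293.90.
So DOL = total CM / EBIT = £14,032,593.90 / £6,226,293.90 = 2.2538.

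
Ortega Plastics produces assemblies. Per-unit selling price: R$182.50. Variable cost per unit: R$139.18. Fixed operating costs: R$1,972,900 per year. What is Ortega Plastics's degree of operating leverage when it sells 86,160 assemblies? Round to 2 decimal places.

2.12

At 86,160 units, contribution = 86,160 × R$43.32 = R$3,732,451.20.
Subtracting fixed costs: EBIT = R$3,732,451.20 − R$1,972,900 = R$1,759,551.20.
Degree of operating leverage = R$3,732,451.20 / R$1,759,551.20 = 2.1213.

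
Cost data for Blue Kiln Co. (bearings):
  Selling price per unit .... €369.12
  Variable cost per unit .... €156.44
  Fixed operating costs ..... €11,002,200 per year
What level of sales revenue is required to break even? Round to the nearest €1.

€19,095,035

CM per unit = €369.12 − €156.44 = €212.68; CM ratio = €212.68 / €369.12 = 0.5762.
Break-even revenue = fixed costs × price ÷ CM = €11,002,200 × €369.12 ÷ €212.68 = €19,095,035.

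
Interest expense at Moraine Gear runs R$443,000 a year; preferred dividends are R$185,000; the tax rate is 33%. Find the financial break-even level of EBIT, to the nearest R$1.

R$719,119

Preferred dividends are paid after tax, so their pre-tax equivalent is R$185,000 ÷ (1 − 0.33) = R$276,119.40.
Financial break-even EBIT = interest + D_p ÷ (1 − t) = R$443,000 + R$276,119.40 = R$719,119.40.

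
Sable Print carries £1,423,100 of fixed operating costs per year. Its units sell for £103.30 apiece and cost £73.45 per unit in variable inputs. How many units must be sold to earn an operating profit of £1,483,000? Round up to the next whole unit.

97,357 units

Each unit contributes £103.30 − £73.45 = £29.85.
Need Q such that Q × £29.85 − £1,423,100 = £1,483,000, i.e. Q = £2,906,100 / £29.85 = 97,356.78 → 97,357.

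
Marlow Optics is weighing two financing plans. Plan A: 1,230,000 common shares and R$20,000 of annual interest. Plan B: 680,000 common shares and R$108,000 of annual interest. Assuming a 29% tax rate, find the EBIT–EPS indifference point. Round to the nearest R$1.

R$216,800

Set EPS_A = EPS_B: (EBIT − R$20,000)(1 − 0.29) ÷ 1,230,000 = (EBIT − R$108,000)(1 − 0.29) ÷ 680,000.
The (1 − t) factor cancels: (EBIT − 20,000) × 680,000 = (EBIT − 108,000) × 1,230,000.
EBIT × (1,230,000 − 680,000) = 108,000 × 1,230,000 − 20,000 × 680,000 = 119,240,000,000, so EBIT = 119,240,000,000 ÷ 550,000 = 216,800.00.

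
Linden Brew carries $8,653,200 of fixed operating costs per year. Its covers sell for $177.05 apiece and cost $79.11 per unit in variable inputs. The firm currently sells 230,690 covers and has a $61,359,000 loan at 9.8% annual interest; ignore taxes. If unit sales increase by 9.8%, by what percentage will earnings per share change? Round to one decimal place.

+27.9%

Total contribution margin = 230,690 × $97.94 = $22,593,778.60.
Subtracting fixed costs: EBIT = $22,593,778.60 − $8,653,200 = $13,940,578.60.
Interest = $6,013,182.00, so EBIT − I = $7,927,396.60.
Degree of combined leverage = contribution ÷ (EBIT − I) = $22,593,778.60 ÷ $7,927,396.60 = 2.8501.
EPS therefore changes by 2.8501 × (+9.8%) = +27.9%.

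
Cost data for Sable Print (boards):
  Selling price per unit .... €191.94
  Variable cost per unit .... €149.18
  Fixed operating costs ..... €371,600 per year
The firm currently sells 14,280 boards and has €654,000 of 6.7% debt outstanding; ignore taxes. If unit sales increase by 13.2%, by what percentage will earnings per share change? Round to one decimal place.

+41.3%

Contribution at this volume is 14,280 × €42.76 = €610,612.80.
Operating income = contribution − fixed costs = €610,612.80 − €371,600 = €239,012.80.
After interest of €43,818.00, pre-tax earnings = €195,194.80.
DCL = total CM / (EBIT − I) = €610,612.80 / €195,194.80 = 3.1282.
EPS therefore changes by 3.1282 × (+13.2%) = +41.3%.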